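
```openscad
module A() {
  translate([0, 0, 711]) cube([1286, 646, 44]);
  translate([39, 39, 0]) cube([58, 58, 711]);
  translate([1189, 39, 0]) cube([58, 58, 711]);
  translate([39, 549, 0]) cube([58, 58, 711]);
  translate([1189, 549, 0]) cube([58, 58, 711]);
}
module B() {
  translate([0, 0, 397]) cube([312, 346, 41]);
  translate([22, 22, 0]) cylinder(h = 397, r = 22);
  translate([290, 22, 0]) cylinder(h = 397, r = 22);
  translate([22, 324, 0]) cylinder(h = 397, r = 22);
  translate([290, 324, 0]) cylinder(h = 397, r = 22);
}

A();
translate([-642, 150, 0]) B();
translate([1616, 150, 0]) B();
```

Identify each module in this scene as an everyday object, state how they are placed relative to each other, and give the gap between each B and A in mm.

A is a table. B is a stool. Two stools sit around the table at the −x, +x sides. The gap between each stool and the table is 330 mm.

Each stool's nearest face is 330 mm from the table's bounding box.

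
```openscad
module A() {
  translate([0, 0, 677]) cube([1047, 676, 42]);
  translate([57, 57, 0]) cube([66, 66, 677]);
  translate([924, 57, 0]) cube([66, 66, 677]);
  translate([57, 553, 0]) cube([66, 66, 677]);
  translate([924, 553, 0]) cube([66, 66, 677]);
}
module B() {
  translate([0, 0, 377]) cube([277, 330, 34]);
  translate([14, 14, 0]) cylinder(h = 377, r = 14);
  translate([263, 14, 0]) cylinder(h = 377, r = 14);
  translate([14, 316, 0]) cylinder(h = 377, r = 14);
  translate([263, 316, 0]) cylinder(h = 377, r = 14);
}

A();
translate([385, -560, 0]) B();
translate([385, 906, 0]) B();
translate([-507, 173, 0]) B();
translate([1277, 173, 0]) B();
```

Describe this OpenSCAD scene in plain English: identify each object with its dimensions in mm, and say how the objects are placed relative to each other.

A is a table: top 1047 mm (x) × 676 mm (y), 42 mm thick, upper face at z = 719 mm, on four 66×66 mm square legs, each inset 57 mm from the nearest pair of top edges, running from z = 0 to the bottom of the top.

B is a four-legged stool. The seat is a 277×330×34 mm slab whose top surface is at z = 411 mm; four round legs, each 28 mm in diameter, run from the floor (z = 0) to the underside of the seat, each leg's axis is inset half a diameter from the nearest pair of seat edges (so the leg's bounding box is flush with the corner).

Four stools sit around the table at the −y, +y, −x, +x sides.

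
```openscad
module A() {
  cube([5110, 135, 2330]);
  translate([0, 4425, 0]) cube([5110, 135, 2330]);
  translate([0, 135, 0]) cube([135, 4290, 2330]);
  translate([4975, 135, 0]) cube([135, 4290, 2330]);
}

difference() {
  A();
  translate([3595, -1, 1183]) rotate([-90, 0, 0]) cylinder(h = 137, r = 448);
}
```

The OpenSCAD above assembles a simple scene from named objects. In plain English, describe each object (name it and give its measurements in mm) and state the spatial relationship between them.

A is the wall frame of a small rectangular building: four walls, each 2330 mm tall and 135 mm thick, enclosing a footprint 5110 mm (x) by 4560 mm (y) outside-to-outside, with no floor or roof. The front and back walls (the −y and +y sides) span the full width; the two side walls fit between them.

The house frame has a circular hole of radius 448 mm through its front wall, centred at (x = 3595, z = 1183).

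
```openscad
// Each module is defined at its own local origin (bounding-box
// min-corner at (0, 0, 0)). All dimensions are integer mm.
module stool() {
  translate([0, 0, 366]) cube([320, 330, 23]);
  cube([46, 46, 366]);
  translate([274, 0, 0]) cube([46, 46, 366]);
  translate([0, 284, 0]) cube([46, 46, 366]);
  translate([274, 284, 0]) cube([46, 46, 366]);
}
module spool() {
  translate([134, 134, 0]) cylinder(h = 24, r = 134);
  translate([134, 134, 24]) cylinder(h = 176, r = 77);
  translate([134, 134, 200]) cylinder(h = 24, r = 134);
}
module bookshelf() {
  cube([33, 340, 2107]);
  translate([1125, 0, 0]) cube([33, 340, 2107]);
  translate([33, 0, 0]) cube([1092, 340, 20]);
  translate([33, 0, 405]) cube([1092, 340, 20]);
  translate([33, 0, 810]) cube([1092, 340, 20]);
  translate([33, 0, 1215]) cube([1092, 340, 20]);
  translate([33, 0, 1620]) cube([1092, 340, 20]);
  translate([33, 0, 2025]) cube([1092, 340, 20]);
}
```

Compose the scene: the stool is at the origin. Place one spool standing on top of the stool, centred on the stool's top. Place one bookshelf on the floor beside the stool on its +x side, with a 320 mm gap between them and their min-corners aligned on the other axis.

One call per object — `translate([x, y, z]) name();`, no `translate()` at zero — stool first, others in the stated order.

stool();
translate([26, 31, 389]) spool();
translate([640, 0, 0]) bookshelf();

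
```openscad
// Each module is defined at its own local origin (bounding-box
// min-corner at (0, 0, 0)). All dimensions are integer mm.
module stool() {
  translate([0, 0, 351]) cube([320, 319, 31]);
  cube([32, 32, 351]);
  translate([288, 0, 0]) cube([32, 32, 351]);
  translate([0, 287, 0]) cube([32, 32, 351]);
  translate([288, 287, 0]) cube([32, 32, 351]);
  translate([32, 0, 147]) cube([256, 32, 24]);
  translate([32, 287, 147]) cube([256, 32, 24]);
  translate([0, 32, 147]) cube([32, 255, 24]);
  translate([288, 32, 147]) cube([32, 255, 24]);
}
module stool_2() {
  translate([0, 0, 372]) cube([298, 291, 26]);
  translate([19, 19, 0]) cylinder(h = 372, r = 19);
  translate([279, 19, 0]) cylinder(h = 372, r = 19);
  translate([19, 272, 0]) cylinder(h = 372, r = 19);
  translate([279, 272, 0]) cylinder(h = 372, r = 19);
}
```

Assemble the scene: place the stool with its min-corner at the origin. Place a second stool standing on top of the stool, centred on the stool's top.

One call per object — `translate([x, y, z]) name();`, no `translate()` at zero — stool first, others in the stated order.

stool();
translate([11, 14, 382]) stool_2();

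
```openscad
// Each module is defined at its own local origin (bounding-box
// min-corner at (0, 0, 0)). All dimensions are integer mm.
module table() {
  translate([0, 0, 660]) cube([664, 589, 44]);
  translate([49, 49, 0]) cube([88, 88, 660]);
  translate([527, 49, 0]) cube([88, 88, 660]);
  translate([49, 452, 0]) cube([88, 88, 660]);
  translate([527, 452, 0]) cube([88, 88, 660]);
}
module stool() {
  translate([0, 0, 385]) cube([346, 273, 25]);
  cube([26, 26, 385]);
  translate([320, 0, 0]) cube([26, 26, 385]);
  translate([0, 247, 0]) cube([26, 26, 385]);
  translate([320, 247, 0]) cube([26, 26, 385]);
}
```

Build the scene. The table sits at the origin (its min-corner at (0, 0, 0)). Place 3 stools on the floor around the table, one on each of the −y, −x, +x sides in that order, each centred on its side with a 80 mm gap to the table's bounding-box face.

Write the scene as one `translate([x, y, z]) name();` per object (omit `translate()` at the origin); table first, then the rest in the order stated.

table();
translate([159, -353, 0]) stool();
translate([-426, 158, 0]) stool();
translate([744, 158, 0]) stool();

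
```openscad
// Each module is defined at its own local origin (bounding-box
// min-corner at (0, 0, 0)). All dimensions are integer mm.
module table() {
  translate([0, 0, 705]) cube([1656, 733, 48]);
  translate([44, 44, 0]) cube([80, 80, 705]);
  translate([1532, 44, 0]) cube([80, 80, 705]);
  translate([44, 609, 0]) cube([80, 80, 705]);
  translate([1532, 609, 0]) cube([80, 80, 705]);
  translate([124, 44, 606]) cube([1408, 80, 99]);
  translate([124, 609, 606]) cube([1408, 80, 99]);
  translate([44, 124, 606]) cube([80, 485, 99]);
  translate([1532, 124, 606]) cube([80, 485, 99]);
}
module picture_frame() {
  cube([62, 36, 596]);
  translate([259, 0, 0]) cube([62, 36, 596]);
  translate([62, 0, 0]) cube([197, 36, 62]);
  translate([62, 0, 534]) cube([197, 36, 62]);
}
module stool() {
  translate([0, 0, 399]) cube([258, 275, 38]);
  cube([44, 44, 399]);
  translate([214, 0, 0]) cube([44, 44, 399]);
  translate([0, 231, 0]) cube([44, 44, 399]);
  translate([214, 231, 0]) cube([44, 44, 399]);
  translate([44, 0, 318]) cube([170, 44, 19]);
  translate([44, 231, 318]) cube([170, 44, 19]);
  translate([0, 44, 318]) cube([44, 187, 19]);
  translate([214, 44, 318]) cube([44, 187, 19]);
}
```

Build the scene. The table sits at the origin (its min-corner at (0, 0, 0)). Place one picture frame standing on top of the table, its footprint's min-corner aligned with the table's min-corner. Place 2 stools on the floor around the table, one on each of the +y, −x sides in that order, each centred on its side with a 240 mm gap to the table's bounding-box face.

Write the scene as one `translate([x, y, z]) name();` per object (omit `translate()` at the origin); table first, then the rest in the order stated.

table();
translate([0, 0, 753]) picture_frame();
translate([699, 973, 0]) stool();
translate([-498, 229, 0]) stool();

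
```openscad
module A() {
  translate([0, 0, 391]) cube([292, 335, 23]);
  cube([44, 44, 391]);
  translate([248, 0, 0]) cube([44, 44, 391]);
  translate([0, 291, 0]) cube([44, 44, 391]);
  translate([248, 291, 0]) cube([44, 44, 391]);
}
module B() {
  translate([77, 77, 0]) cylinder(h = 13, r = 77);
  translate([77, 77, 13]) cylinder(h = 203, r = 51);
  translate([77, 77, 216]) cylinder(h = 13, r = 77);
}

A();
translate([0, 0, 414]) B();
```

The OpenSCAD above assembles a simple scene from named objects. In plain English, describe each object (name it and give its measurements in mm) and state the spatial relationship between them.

A is a four-legged stool. The seat is 292×335 mm, 23 mm thick, top at z = 414 mm. It stands on four square legs, each 44×44 mm in cross-section, from z = 0 to the seat underside, each flush with a corner of the seat.

B is a spool: two coaxial disc flanges of radius 77 mm and thickness 13 mm, joined by a core cylinder of radius 51 mm and height 203 mm. The lower flange rests on z = 0 and the three cylinders share a vertical axis.

The spool is on top of the stool.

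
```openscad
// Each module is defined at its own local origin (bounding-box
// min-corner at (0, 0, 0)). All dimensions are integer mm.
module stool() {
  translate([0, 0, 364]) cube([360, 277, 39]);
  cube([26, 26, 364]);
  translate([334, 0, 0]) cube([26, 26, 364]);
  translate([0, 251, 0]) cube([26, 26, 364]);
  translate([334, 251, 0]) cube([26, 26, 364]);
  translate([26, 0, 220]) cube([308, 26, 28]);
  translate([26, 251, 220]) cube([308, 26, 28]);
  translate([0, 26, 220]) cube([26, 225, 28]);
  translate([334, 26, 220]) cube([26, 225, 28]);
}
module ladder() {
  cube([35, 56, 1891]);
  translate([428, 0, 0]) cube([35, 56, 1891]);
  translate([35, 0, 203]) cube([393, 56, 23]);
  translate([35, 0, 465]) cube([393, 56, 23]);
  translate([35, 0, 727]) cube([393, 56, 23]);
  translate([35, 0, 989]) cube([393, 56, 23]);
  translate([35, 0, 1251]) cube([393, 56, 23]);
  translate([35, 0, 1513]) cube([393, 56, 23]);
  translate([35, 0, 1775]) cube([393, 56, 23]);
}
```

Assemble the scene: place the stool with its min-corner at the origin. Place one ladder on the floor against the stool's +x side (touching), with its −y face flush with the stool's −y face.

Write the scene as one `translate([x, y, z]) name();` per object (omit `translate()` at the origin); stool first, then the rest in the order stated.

stool();
translate([360, 0, 0]) ladder();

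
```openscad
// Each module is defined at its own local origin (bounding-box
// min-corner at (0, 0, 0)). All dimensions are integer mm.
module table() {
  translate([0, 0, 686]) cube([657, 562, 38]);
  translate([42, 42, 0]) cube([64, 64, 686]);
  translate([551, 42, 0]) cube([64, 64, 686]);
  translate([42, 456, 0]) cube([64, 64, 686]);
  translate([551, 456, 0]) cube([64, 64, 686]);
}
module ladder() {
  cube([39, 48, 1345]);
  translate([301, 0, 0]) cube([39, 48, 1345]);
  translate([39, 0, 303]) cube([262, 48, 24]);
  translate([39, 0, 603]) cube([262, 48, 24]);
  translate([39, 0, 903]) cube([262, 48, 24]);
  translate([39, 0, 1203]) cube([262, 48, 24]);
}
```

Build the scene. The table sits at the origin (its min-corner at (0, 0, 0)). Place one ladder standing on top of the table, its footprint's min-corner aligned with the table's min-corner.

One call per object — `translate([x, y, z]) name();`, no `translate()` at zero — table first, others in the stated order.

table();
translate([0, 0, 724]) ladder();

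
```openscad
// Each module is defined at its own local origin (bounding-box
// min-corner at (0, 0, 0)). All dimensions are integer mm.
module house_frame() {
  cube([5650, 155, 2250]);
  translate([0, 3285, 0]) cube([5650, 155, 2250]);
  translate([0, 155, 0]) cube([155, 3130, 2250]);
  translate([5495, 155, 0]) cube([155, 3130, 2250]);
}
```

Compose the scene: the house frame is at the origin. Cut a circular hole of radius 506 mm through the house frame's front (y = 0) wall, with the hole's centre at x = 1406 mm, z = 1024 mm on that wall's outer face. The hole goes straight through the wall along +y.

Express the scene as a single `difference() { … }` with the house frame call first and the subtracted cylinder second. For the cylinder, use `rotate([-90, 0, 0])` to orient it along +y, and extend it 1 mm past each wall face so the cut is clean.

difference() {
  house_frame();
  translate([1406, -1, 1024]) rotate([-90, 0, 0]) cylinder(h = 157, r = 506);
}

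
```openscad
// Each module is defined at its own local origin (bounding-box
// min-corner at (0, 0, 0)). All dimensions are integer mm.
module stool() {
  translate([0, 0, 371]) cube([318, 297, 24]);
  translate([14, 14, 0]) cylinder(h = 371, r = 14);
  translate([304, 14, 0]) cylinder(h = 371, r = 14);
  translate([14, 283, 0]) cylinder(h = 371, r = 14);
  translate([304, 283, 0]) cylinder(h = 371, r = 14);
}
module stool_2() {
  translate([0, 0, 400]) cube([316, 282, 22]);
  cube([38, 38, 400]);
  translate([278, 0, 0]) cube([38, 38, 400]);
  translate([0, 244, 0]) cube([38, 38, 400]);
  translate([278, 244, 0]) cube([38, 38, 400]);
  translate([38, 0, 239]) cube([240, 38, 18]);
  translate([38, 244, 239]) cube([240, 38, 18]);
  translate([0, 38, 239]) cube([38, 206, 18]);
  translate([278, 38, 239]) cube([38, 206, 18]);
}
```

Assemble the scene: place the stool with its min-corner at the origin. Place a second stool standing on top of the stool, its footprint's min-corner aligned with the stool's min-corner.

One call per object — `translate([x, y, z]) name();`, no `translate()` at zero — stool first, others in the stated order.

stool();
translate([0, 0, 395]) stool_2();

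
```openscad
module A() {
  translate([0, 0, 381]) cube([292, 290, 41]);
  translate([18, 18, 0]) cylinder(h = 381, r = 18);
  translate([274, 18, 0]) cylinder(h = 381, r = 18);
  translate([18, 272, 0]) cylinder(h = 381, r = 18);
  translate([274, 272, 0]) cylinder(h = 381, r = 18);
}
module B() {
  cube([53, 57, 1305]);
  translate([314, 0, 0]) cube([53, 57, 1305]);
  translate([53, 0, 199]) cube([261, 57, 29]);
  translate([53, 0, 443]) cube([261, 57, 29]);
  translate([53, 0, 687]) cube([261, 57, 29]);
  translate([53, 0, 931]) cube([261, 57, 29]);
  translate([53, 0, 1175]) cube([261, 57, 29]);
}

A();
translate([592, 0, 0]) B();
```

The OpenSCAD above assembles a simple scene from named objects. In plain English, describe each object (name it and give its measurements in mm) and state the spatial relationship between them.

A is a simple wooden stool: a rectangular seat 292 mm (x) by 290 mm (y), 41 mm thick, top face at z = 422 mm, on four round legs, each 36 mm in diameter. The legs rest on z = 0, each leg's axis is inset half a diameter from the nearest pair of seat edges (so the leg's bounding box is flush with the corner).

B is a wooden ladder with two side rails of 53×57 mm section and 1305 mm height, set 367 mm apart overall. Between them run 5 rectangular rungs (57 mm deep, 29 mm thick), front faces flush with the rails' −y face. The bottom of the first rung is 199 mm above the floor and each subsequent rung is 244 mm higher than the one below.

The ladder is on the floor beside the stool on its +x side.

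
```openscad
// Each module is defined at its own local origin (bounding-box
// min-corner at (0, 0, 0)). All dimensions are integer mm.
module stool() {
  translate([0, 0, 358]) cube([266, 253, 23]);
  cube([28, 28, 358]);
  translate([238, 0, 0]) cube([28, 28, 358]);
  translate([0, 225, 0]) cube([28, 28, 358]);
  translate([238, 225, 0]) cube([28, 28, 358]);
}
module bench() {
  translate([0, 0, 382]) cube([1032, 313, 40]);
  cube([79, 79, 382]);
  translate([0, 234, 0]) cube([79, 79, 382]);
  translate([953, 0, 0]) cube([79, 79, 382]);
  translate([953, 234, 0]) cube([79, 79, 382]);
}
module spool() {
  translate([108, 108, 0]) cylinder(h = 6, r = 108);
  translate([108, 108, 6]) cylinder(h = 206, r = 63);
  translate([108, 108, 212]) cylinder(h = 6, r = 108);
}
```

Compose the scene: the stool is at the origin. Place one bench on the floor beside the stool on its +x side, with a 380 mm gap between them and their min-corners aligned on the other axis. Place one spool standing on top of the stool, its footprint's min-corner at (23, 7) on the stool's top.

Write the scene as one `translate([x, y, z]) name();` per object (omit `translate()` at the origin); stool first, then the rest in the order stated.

stool();
translate([646, 0, 0]) bench();
translate([23, 7, 381]) spool();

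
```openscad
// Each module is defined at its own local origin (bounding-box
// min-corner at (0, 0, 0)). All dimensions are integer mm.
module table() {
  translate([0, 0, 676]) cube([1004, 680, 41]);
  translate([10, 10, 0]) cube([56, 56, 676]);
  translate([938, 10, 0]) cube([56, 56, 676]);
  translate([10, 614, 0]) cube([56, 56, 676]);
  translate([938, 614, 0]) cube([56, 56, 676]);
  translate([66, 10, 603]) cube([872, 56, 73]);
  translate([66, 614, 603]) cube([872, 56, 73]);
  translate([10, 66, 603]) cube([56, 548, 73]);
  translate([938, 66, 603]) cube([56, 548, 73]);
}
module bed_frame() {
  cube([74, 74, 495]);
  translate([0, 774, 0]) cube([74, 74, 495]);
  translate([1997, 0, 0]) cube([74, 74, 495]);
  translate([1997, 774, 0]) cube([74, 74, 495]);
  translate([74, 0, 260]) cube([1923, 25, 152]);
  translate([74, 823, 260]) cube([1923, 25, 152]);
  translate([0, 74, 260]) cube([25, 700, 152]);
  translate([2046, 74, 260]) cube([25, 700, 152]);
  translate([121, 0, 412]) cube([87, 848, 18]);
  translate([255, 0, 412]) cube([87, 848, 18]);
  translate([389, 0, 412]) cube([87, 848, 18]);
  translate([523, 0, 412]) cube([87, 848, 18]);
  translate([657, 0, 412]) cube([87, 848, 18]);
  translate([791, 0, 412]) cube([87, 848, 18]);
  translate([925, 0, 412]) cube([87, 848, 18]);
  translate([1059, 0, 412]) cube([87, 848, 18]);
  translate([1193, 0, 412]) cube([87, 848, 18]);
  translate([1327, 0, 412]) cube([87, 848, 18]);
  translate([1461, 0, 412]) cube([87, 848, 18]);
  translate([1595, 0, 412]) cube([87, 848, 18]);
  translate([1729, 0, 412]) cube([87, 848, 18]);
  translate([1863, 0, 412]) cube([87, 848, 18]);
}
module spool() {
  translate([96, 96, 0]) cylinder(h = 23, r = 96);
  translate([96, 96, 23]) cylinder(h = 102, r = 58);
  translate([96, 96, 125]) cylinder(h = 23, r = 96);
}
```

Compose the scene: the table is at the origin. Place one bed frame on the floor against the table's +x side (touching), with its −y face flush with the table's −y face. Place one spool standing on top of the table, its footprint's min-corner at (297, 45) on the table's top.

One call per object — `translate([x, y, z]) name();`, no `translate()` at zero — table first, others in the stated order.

table();
translate([1004, 0, 0]) bed_frame();
translate([297, 45, 717]) spool();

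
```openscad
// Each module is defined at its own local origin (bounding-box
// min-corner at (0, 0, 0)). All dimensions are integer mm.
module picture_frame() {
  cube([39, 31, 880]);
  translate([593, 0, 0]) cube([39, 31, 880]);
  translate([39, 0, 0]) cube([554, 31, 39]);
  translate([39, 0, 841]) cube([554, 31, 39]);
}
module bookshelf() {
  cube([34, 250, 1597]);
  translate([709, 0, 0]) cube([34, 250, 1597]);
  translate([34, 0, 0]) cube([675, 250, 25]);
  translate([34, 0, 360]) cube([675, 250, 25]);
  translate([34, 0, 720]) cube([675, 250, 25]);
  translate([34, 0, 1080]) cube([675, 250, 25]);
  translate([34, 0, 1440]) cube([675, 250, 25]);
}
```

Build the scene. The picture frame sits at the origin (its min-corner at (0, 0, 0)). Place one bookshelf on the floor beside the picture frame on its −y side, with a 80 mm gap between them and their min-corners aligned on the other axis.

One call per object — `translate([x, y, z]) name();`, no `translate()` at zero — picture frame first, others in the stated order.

picture_frame();
translate([0, -330, 0]) bookshelf();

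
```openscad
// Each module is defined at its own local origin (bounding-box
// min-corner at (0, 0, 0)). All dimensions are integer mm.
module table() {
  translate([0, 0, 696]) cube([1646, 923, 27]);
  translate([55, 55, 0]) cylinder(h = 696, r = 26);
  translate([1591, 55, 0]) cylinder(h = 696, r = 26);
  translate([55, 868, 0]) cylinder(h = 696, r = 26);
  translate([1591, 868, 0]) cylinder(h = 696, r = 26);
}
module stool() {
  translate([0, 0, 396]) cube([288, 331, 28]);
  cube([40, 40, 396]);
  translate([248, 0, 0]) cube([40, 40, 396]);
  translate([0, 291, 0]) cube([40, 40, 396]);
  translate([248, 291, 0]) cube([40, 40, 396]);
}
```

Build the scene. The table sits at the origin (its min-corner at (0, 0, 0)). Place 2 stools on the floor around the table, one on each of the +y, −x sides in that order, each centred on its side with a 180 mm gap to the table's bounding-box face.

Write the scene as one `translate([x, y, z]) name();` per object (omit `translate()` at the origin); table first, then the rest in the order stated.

table();
translate([679, 1103, 0]) stool();
translate([-468, 296, 0]) stool();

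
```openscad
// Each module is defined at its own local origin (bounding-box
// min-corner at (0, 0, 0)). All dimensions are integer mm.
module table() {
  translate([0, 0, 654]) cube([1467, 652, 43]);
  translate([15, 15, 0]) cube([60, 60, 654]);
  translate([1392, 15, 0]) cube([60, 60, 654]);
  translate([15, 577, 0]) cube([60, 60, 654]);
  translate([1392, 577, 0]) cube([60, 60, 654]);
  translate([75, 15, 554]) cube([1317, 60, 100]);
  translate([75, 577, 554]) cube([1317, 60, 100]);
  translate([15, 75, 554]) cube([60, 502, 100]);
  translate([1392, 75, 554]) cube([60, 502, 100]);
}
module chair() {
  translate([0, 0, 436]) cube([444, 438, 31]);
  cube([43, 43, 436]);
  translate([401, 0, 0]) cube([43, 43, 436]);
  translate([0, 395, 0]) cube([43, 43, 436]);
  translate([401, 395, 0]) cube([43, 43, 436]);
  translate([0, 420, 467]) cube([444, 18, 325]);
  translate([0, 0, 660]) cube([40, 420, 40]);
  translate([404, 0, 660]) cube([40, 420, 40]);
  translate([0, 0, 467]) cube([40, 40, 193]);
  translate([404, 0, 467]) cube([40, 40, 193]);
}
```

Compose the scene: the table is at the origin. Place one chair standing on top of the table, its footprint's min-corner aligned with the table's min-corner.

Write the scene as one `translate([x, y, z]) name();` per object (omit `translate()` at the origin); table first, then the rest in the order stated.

table();
translate([0, 0, 697]) chair();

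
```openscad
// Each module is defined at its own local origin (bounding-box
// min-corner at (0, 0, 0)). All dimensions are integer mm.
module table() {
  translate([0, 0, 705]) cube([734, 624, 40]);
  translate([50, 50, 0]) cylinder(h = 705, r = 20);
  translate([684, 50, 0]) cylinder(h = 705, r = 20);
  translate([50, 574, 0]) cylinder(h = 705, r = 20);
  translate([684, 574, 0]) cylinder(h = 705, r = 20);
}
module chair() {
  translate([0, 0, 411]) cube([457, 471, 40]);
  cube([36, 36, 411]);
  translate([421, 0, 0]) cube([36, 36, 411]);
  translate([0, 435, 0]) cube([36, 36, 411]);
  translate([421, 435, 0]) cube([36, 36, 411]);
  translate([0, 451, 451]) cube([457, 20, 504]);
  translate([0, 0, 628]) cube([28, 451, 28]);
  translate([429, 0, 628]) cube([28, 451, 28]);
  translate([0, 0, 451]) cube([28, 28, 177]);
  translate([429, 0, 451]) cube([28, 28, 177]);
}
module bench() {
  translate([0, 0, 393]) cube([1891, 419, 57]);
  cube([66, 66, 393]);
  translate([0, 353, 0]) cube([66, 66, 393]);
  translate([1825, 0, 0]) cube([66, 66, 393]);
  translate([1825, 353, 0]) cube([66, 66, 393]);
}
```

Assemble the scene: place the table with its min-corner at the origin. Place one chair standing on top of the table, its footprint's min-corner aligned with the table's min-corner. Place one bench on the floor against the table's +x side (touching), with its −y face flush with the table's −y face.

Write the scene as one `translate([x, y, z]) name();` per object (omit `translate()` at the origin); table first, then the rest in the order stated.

table();
translate([0, 0, 745]) chair();
translate([734, 0, 0]) bench();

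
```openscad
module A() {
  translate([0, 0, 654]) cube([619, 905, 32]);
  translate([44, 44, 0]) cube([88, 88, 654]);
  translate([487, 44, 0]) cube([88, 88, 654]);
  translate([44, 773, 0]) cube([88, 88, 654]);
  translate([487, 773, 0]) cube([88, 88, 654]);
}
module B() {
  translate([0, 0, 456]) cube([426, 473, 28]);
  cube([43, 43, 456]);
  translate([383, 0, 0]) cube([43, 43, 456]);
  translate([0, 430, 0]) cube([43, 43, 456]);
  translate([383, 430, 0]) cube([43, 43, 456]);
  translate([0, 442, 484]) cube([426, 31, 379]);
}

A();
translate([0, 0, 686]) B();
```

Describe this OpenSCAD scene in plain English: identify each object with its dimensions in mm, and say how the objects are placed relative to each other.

A is a table with a 619×905 mm rectangular top, 32 mm thick, top surface at z = 686 mm, supported by four 88×88 mm square legs, each inset 44 mm from the nearest pair of top edges, running from the floor.

B is a chair: 426×473 mm seat, 28 mm thick, top at z = 484 mm, on four 43 mm square corner legs flush with the seat edges. A 31 mm thick backrest slab spans the full seat width, extending 379 mm above the seat top, its back face flush with the seat's +y edge.

The chair is on top of the table.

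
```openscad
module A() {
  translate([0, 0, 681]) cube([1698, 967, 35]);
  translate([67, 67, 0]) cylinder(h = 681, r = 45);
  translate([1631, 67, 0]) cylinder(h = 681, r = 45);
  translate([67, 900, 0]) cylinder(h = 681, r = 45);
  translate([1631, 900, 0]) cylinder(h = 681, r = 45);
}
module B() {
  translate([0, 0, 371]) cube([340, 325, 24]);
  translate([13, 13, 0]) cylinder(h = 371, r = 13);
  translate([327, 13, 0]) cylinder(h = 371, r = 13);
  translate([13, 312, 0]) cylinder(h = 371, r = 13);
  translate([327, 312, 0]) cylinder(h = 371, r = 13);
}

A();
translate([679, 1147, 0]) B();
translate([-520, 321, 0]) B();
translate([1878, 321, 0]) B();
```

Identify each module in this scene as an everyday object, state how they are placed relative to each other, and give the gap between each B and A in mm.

Each stool's nearest face is 180 mm from the table's bounding box.

A is a table. B is a stool. Three stools sit around the table at the +y, −x, +x sides. The gap between each stool and the table is 180 mm.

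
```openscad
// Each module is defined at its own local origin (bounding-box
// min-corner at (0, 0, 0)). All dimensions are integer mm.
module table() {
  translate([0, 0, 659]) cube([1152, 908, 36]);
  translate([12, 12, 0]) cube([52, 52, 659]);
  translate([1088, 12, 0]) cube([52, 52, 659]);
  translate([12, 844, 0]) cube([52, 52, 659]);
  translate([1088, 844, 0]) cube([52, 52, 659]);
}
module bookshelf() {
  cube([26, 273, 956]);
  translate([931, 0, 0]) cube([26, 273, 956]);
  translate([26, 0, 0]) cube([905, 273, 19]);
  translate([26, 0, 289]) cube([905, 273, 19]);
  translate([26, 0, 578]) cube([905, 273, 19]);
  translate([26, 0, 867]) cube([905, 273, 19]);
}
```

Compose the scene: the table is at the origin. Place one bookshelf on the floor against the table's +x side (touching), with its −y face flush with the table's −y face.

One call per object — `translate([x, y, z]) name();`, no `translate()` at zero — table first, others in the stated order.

table();
translate([1152, 0, 0]) bookshelf();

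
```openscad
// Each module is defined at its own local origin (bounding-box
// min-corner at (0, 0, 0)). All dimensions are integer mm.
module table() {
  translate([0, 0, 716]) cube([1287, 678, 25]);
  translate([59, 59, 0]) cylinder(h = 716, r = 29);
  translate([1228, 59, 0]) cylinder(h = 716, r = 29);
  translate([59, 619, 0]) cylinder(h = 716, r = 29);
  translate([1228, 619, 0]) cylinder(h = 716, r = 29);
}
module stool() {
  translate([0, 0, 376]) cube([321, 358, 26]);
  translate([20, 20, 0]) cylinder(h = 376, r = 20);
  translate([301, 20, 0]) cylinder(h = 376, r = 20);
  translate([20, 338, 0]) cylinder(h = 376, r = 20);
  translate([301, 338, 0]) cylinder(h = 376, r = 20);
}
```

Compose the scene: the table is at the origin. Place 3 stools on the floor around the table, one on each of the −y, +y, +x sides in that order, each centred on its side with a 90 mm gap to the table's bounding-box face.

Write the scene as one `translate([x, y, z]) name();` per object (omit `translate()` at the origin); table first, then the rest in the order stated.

table();
translate([483, -448, 0]) stool();
translate([483, 768, 0]) stool();
translate([1377, 160, 0]) stool();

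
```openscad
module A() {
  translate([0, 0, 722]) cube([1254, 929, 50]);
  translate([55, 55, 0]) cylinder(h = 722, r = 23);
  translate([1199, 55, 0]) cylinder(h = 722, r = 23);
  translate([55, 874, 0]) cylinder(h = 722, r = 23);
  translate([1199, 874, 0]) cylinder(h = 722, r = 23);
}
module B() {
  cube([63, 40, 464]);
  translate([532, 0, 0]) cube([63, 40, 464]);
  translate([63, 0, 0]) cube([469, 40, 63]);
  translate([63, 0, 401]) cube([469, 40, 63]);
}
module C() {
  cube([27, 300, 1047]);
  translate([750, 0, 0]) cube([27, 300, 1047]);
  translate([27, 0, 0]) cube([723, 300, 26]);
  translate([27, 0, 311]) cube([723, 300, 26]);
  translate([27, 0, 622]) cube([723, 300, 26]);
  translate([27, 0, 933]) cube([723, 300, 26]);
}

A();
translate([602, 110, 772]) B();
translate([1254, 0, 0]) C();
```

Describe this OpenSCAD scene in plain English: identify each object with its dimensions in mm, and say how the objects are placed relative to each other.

A is a table: top 1254 mm (x) × 929 mm (y), 50 mm thick, upper face at z = 772 mm, on four round legs of 46 mm diameter, each leg's bounding box inset 32 mm from the nearest pair of top edges, running from z = 0 to the bottom of the top.

B is a picture frame with a 469×338 mm rectangular opening (x by z) and a uniform 63 mm border on every side. Frame depth is 40 mm along y. It is built from two vertical stiles running the full outside height and two horizontal rails spanning the gap between the stiles.

C is a bookshelf 777 mm wide overall, 300 mm deep and 1047 mm tall. The two sides are 27 mm thick vertical panels. 4 horizontal shelves of 26 mm thickness span between the inner faces of the sides; the lowest shelf sits on the floor and shelves are stacked with a clear vertical gap of 285 mm between each pair.

The picture frame is on top of the table. The bookshelf is against the table's +x side, with their −y faces flush.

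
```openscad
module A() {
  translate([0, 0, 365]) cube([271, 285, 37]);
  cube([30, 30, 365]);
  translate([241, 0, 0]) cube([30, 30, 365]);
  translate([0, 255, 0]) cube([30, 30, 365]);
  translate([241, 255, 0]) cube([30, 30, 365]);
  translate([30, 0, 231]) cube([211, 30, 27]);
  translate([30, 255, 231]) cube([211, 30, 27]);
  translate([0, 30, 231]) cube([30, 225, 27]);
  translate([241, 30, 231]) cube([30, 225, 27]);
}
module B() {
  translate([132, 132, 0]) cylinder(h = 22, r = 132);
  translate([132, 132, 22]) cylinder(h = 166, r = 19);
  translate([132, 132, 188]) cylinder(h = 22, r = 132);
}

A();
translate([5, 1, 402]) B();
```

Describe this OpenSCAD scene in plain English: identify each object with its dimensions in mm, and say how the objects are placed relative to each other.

A is a four-legged stool. The seat is a 271×285×37 mm slab whose top surface is at z = 402 mm; four square legs, each 30×30 mm in cross-section, run from the floor (z = 0) to the underside of the seat, each flush with a corner of the seat. Four stretchers, 30 mm wide and 27 mm tall, connect adjacent legs with their undersides at z = 231 mm, each running between the inner faces of the legs it joins and aligned with the legs' outer faces on the other axis.

B is a spool: two coaxial disc flanges of radius 132 mm and thickness 22 mm, joined by a core cylinder of radius 19 mm and height 166 mm. The lower flange rests on z = 0 and the three cylinders share a vertical axis.

The spool is on top of the stool.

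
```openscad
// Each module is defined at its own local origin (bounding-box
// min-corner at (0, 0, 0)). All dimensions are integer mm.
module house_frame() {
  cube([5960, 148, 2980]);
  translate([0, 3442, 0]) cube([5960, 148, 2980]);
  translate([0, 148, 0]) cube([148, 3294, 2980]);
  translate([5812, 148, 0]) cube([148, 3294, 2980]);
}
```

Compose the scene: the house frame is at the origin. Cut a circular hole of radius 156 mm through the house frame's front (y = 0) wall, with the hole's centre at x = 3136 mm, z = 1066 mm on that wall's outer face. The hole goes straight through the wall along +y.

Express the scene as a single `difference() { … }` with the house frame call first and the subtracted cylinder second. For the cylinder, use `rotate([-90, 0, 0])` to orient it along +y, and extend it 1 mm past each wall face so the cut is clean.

difference() {
  house_frame();
  translate([3136, -1, 1066]) rotate([-90, 0, 0]) cylinder(h = 150, r = 156);
}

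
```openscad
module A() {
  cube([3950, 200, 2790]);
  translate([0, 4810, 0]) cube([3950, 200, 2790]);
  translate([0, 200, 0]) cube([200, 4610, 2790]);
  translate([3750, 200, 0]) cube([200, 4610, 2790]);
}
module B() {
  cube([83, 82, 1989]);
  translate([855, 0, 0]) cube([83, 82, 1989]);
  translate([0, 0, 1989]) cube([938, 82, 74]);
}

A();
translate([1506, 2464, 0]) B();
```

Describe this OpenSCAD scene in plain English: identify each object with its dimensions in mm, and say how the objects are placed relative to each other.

A is a box-shaped house frame (walls only): outside footprint 3950×5010 mm, wall height 2790 mm, wall thickness 200 mm. The two y-facing walls run the full x-width; the two x-facing walls fit between the inner faces of the y-facing walls.

B is a rectangular door frame: two vertical jambs of 83×82 mm section, 1989 mm tall, with a clear opening 772 mm wide between their inner faces. A header 74 mm tall and 82 mm deep lies on top of the jambs and spans the full outside width.

The door frame sits inside the house frame, centred.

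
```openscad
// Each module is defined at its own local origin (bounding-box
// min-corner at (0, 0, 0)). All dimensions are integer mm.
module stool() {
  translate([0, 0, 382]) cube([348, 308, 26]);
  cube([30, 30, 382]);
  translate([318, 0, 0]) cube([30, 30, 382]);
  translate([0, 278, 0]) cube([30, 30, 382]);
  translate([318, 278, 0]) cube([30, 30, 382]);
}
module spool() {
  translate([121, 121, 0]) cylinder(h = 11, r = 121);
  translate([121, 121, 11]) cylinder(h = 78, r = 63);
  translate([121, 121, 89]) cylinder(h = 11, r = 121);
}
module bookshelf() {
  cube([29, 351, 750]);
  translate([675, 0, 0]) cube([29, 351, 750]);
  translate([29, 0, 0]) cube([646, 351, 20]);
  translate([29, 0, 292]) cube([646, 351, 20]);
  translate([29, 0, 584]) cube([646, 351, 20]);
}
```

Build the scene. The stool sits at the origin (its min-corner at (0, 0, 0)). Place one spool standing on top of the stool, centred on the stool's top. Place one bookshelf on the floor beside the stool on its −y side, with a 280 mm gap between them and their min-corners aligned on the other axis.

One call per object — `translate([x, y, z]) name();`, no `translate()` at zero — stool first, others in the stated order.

stool();
translate([53, 33, 408]) spool();
translate([0, -631, 0]) bookshelf();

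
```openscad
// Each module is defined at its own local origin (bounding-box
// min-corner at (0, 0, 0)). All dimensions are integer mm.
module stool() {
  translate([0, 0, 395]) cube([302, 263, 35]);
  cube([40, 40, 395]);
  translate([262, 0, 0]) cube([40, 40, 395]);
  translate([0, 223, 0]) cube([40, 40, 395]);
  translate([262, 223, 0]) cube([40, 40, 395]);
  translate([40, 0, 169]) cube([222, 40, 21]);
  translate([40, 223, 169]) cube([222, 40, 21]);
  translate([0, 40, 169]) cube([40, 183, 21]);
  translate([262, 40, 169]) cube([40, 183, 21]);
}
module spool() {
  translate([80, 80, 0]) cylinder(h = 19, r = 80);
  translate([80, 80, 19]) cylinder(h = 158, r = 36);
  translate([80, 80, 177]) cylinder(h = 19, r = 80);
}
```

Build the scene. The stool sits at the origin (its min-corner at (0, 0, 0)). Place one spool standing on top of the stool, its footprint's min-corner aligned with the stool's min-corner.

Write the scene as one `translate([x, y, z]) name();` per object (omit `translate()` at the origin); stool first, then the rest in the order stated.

stool();
translate([0, 0, 430]) spool();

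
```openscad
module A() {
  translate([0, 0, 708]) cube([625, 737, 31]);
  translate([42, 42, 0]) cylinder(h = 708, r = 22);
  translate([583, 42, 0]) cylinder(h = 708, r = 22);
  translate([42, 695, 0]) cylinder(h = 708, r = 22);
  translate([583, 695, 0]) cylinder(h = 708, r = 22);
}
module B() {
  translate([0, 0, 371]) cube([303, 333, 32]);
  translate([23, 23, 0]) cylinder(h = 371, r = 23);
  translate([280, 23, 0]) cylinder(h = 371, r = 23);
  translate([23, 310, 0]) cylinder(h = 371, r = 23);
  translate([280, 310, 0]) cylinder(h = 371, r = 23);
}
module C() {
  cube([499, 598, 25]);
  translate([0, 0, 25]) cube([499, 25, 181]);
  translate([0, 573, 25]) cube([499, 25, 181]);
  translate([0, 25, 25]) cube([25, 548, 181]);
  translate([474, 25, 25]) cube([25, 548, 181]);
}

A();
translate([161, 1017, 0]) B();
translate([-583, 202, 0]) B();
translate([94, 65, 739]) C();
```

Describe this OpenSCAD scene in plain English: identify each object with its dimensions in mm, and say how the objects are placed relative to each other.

A is a table with a 625×737 mm rectangular top, 31 mm thick, top surface at z = 739 mm, supported by four round legs of 44 mm diameter, each leg's bounding box inset 20 mm from the nearest pair of top edges, running from the floor.

B is a four-legged stool. The seat is 303×333 mm, 32 mm thick, top at z = 403 mm. It stands on four round legs, each 46 mm in diameter, from z = 0 to the seat underside, each leg's axis is inset half a diameter from the nearest pair of seat edges (so the leg's bounding box is flush with the corner).

C is an open storage box with external size 499×598×206 mm and wall thickness 25 mm (the base is also 25 mm thick). The base covers the whole footprint; the four walls stand on the base, with the y-facing walls full-width and the x-facing walls fitting between their inner faces.

Two stools sit around the table at the +y, −x sides. The open box is on top of the table.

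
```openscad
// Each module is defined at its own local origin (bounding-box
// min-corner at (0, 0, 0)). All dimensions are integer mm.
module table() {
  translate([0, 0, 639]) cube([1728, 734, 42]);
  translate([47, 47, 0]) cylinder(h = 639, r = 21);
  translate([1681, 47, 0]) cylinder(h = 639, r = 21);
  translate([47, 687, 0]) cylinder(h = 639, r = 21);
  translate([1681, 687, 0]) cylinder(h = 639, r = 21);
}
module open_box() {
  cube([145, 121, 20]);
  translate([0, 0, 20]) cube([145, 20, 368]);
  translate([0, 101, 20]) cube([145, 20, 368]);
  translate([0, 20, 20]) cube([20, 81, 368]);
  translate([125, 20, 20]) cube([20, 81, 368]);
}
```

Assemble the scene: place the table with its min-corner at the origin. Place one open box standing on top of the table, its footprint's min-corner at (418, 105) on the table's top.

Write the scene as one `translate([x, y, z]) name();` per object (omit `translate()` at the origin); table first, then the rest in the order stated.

table();
translate([418, 105, 681]) open_box();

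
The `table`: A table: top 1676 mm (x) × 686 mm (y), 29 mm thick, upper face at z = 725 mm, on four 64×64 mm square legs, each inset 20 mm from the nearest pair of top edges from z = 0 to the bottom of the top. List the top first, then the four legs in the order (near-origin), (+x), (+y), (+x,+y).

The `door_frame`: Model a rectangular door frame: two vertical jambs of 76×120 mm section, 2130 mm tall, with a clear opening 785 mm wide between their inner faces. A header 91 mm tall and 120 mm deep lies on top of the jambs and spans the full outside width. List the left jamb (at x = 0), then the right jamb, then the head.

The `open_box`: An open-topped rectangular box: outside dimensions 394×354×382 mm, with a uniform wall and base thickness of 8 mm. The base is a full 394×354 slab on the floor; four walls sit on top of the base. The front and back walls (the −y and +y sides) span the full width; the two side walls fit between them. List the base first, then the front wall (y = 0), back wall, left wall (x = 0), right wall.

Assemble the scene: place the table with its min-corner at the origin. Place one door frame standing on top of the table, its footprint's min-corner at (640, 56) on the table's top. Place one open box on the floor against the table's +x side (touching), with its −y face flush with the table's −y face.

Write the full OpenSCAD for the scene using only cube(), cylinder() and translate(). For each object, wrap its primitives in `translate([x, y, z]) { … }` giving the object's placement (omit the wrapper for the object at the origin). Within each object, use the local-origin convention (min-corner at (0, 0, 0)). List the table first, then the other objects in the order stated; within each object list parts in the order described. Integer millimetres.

translate([0, 0, 696]) cube([1676, 686, 29]);
translate([20, 20, 0]) cube([64, 64, 696]);
translate([1592, 20, 0]) cube([64, 64, 696]);
translate([20, 602, 0]) cube([64, 64, 696]);
translate([1592, 602, 0]) cube([64, 64, 696]);
translate([640, 56, 725]) {
  cube([76, 120, 2130]);
  translate([861, 0, 0]) cube([76, 120, 2130]);
  translate([0, 0, 2130]) cube([937, 120, 91]);
}
translate([1676, 0, 0]) {
  cube([394, 354, 8]);
  translate([0, 0, 8]) cube([394, 8, 374]);
  translate([0, 346, 8]) cube([394, 8, 374]);
  translate([0, 8, 8]) cube([8, 338, 374]);
  translate([386, 8, 8]) cube([8, 338, 374]);
}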